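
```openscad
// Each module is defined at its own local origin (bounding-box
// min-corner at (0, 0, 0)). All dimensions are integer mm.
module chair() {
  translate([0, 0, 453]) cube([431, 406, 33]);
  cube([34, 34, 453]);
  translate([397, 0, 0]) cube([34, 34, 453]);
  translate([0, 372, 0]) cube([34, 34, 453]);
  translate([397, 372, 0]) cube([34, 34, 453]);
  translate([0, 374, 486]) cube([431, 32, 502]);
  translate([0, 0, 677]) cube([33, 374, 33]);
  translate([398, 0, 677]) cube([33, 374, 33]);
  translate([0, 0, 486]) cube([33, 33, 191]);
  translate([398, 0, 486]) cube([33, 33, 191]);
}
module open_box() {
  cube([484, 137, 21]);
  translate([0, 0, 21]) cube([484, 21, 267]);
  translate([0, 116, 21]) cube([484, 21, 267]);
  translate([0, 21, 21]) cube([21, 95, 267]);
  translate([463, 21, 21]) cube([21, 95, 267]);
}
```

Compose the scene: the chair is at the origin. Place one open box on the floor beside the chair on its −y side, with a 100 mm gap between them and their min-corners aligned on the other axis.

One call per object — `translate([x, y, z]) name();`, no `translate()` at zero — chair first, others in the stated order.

chair();
translate([0, -237, 0]) open_box();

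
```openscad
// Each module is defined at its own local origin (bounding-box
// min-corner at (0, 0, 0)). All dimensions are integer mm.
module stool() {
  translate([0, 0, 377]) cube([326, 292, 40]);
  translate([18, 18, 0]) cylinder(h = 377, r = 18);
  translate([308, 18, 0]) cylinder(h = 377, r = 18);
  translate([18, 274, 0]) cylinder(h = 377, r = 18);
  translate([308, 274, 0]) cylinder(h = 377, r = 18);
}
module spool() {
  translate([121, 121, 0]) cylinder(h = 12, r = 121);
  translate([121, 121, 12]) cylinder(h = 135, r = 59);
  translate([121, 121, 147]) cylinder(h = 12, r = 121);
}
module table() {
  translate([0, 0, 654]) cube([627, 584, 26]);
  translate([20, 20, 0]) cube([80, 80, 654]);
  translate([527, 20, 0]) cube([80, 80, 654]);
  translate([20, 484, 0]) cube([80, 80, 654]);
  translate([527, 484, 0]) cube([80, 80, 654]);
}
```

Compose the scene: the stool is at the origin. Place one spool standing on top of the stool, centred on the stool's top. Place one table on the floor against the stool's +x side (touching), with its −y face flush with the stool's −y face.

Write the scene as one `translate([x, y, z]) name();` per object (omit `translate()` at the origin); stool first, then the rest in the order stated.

stool();
translate([42, 25, 417]) spool();
translate([326, 0, 0]) table();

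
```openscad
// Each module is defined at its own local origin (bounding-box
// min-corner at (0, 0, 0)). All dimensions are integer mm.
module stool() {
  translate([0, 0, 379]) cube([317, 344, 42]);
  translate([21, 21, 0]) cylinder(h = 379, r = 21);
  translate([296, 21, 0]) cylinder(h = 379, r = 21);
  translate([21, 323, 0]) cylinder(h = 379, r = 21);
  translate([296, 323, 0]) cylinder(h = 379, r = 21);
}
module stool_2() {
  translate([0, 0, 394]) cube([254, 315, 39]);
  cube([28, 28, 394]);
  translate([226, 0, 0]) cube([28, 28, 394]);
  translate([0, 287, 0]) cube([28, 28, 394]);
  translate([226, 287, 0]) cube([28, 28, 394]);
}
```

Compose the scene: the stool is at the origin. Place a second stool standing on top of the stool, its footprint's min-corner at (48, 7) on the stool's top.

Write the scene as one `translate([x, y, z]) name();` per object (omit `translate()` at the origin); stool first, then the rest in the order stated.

stool();
translate([48, 7, 421]) stool_2();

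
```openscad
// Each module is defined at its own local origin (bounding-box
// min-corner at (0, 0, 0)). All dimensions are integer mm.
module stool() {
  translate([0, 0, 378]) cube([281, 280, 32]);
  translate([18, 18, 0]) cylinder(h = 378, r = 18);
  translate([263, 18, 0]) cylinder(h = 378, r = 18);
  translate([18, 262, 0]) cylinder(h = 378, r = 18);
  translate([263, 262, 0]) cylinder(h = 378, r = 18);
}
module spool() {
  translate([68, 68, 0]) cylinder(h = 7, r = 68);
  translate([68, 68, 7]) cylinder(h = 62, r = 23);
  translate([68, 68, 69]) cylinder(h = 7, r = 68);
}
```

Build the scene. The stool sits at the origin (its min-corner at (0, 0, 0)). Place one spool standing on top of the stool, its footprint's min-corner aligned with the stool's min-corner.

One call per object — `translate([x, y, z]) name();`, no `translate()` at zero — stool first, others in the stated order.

stool();
translate([0, 0, 410]) spool();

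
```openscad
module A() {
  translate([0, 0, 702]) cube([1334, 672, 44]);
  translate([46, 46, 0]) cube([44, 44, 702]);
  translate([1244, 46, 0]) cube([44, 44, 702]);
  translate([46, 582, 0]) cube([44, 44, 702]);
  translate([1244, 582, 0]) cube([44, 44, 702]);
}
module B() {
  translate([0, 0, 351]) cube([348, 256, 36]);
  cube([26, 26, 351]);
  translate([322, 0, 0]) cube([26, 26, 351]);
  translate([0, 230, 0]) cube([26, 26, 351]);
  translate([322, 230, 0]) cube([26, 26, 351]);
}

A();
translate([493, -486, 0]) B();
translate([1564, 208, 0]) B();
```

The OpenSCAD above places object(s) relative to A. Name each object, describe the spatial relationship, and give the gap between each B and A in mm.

Each stool's nearest face is 230 mm from the table's bounding box.

A is a table. B is a stool. Two stools sit around the table at the −y, +x sides. The gap between each stool and the table is 230 mm.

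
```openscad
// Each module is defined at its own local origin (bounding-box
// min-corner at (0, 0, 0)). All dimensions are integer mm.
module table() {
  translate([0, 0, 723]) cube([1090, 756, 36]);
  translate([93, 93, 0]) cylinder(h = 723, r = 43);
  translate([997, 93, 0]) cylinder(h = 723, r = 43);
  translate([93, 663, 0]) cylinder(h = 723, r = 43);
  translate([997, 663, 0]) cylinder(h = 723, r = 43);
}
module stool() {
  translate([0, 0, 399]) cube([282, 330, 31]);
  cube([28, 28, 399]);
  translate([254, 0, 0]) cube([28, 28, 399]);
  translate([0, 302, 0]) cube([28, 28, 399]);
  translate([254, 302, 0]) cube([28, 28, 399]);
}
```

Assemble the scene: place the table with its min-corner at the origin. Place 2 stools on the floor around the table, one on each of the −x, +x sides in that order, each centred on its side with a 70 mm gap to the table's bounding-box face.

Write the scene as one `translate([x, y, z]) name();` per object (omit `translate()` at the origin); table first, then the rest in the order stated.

table();
translate([-352, 213, 0]) stool();
translate([1160, 213, 0]) stool();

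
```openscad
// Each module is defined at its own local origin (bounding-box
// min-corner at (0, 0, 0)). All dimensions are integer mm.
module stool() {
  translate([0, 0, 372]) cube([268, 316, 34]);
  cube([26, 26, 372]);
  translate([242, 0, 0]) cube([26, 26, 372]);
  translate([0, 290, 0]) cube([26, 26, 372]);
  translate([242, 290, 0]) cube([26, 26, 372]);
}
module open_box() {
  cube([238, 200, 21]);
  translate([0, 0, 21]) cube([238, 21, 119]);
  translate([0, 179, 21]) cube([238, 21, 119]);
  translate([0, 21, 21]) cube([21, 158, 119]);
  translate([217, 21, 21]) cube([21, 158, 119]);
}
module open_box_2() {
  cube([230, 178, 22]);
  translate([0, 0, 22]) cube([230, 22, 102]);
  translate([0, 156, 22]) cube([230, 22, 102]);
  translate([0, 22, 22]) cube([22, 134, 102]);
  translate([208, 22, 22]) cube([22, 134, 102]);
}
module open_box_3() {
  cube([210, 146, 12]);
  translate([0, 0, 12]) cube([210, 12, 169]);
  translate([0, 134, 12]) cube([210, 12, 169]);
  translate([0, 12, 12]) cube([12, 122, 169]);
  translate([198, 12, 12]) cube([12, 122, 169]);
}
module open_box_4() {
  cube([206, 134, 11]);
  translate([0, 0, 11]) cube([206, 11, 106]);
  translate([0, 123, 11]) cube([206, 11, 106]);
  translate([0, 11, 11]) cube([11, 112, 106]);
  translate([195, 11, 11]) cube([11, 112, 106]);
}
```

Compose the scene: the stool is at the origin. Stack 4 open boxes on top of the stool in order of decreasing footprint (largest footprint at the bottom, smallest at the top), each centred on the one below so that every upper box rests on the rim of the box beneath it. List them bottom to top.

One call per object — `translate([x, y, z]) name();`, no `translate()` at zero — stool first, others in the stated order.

stool();
translate([15, 58, 406]) open_box();
translate([19, 69, 546]) open_box_2();
translate([29, 85, 670]) open_box_3();
translate([31, 91, 851]) open_box_4();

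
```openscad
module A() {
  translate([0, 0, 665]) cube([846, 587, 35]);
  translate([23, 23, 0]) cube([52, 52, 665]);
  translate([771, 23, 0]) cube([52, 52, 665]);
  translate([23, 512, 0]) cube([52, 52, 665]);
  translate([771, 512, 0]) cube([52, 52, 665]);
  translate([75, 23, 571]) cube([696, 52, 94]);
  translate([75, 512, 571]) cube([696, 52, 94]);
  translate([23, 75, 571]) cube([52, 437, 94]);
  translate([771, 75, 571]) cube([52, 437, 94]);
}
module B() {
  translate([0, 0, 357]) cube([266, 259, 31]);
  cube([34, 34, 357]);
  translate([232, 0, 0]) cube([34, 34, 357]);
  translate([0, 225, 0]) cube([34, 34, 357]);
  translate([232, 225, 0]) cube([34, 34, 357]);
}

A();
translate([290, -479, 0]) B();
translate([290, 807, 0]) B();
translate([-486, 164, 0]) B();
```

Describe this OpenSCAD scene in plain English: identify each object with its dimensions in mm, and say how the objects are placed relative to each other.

A is a table: top 846 mm (x) × 587 mm (y), 35 mm thick, upper face at z = 700 mm, on four 52×52 mm square legs, each inset 23 mm from the nearest pair of top edges, running from z = 0 to the bottom of the top. Four apron rails, 52 mm thick and 94 mm tall, run between adjacent legs with their top edges flush with the underside of the top and their outer faces flush with the legs' outer faces.

B is a four-legged stool. The seat is 266×259 mm, 31 mm thick, top at z = 388 mm. It stands on four square legs, each 34×34 mm in cross-section, from z = 0 to the seat underside, each flush with a corner of the seat.

Three stools sit around the table at the −y, +y, −x sides.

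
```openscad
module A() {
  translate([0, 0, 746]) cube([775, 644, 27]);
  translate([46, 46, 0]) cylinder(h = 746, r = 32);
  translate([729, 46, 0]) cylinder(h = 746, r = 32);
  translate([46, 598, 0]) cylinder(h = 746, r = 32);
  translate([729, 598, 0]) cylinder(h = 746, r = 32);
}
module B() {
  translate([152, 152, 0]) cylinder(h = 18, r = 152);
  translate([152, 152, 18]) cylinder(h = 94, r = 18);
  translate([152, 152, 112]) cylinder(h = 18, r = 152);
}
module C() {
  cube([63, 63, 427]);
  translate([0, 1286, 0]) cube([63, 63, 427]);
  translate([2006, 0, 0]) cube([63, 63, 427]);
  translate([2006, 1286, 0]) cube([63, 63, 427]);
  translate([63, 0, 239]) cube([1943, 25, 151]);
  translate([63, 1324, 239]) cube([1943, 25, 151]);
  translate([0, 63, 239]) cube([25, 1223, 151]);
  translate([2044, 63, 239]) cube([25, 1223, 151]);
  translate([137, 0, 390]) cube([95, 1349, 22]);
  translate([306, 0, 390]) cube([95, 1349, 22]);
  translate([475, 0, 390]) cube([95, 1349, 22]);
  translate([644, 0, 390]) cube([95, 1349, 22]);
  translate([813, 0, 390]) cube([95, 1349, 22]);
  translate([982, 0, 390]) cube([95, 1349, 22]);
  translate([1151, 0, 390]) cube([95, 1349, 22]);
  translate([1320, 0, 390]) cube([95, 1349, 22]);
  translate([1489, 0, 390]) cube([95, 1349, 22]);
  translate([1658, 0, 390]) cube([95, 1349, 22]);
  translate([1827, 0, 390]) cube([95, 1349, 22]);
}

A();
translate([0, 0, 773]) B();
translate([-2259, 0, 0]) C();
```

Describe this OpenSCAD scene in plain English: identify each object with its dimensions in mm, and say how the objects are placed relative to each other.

A is a table: top 775 mm (x) × 644 mm (y), 27 mm thick, upper face at z = 773 mm, on four round legs of 64 mm diameter, each leg's bounding box inset 14 mm from the nearest pair of top edges, running from z = 0 to the bottom of the top.

B is a spool: two coaxial disc flanges of radius 152 mm and thickness 18 mm, joined by a core cylinder of radius 18 mm and height 94 mm. The lower flange rests on z = 0 and the three cylinders share a vertical axis.

C is a bed frame 2069 mm long (x) by 1349 mm wide (y). Four 63×63 mm corner posts, 427 mm tall, at the corners of the footprint. Four rails of 25 mm thickness and 151 mm height run between adjacent posts with their undersides at z = 239 mm, their outer faces flush with the outside of the frame (the two x-running rails run between the posts' inner faces; the two y-running rails run between the posts' inner faces). 11 slats, each 95 mm wide (x) and 22 mm thick, lie across the top of the two x-running rails, running the full 1349 mm width of the frame in y; the slats are evenly spaced along x between the inner faces of the end posts with equal gaps (rounded down to the nearest mm) at the −x end and between each pair — any rounding remainder accumulates at the +x end.

The spool is on top of the table. The bed frame is on the floor beside the table on its −x side.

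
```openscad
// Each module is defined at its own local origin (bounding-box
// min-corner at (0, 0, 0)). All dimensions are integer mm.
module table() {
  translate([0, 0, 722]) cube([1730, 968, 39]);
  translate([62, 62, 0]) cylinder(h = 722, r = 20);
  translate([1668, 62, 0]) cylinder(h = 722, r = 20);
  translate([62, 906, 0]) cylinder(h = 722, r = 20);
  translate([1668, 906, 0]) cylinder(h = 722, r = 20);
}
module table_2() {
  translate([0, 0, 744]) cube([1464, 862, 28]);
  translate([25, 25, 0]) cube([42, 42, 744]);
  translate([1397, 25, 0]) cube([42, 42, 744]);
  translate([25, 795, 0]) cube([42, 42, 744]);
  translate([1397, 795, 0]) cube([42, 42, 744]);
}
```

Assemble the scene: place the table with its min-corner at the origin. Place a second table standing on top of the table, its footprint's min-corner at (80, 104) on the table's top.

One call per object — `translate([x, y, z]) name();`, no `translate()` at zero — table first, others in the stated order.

table();
translate([80, 104, 761]) table_2();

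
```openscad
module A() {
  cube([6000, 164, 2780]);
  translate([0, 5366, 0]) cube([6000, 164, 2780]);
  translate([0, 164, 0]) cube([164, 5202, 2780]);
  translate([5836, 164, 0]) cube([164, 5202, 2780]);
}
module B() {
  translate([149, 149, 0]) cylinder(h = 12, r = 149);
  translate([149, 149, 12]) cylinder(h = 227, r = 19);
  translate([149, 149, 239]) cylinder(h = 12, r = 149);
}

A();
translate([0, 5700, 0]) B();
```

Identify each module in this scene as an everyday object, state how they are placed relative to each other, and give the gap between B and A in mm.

The spool's nearest face is 170 mm from the house frame's +y face.

A is a house frame. B is a spool. The spool is on the floor beside the house frame on its +y side. The gap between the spool and the house frame is 170 mm.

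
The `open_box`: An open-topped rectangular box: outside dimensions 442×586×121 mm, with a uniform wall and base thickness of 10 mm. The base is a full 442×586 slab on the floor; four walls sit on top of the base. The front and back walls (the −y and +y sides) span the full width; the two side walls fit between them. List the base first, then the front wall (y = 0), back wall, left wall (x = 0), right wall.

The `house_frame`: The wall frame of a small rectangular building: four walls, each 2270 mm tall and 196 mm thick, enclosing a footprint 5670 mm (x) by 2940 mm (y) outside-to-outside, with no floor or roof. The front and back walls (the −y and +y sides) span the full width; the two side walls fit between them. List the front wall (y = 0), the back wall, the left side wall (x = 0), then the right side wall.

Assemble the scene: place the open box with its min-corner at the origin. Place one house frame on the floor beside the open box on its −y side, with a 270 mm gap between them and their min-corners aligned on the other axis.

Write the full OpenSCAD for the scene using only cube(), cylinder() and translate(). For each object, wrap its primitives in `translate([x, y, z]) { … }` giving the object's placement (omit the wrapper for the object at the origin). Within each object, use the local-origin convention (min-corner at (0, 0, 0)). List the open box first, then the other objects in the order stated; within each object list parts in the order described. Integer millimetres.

cube([442, 586, 10]);
translate([0, 0, 10]) cube([442, 10, 111]);
translate([0, 576, 10]) cube([442, 10, 111]);
translate([0, 10, 10]) cube([10, 566, 111]);
translate([432, 10, 10]) cube([10, 566, 111]);
translate([0, -3210, 0]) {
  cube([5670, 196, 2270]);
  translate([0, 2744, 0]) cube([5670, 196, 2270]);
  translate([0, 196, 0]) cube([196, 2548, 2270]);
  translate([5474, 196, 0]) cube([196, 2548, 2270]);
}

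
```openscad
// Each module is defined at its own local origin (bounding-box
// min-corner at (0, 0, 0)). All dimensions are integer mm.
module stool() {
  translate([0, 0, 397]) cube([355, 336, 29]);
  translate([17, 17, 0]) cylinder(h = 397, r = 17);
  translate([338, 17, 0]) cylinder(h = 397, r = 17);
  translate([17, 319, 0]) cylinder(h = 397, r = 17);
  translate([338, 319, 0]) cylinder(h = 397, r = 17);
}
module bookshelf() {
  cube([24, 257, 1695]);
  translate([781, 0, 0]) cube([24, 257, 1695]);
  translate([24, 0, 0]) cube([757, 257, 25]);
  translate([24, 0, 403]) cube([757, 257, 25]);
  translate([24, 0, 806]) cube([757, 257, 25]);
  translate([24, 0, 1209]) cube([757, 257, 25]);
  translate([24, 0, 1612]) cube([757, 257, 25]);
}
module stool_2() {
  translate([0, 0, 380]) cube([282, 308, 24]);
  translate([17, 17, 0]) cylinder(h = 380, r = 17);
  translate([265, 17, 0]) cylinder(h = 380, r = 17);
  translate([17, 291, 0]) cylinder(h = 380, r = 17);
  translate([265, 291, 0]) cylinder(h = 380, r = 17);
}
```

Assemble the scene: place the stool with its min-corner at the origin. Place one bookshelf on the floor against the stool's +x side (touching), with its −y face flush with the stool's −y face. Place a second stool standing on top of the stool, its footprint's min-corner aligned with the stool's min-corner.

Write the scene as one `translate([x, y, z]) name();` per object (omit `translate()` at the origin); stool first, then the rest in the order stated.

stool();
translate([355, 0, 0]) bookshelf();
translate([0, 0, 426]) stool_2();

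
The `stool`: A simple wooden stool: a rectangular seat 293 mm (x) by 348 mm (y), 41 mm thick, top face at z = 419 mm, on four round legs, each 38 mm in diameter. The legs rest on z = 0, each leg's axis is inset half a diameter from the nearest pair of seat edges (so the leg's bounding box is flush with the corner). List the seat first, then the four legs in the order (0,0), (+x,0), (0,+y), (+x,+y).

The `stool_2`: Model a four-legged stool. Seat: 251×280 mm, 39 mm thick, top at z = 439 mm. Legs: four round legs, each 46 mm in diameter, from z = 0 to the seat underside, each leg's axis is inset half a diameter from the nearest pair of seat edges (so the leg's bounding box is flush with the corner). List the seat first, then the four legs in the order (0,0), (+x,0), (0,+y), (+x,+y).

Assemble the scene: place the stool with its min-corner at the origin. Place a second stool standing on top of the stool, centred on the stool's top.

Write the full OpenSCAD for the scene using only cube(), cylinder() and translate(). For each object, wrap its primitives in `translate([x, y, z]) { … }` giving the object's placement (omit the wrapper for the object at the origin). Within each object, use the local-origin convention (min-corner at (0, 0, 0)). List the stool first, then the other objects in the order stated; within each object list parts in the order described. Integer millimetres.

translate([0, 0, 378]) cube([293, 348, 41]);
translate([19, 19, 0]) cylinder(h = 378, r = 19);
translate([274, 19, 0]) cylinder(h = 378, r = 19);
translate([19, 329, 0]) cylinder(h = 378, r = 19);
translate([274, 329, 0]) cylinder(h = 378, r = 19);
translate([21, 34, 419]) {
  translate([0, 0, 400]) cube([251, 280, 39]);
  translate([23, 23, 0]) cylinder(h = 400, r = 23);
  translate([228, 23, 0]) cylinder(h = 400, r = 23);
  translate([23, 257, 0]) cylinder(h = 400, r = 23);
  translate([228, 257, 0]) cylinder(h = 400, r = 23);
}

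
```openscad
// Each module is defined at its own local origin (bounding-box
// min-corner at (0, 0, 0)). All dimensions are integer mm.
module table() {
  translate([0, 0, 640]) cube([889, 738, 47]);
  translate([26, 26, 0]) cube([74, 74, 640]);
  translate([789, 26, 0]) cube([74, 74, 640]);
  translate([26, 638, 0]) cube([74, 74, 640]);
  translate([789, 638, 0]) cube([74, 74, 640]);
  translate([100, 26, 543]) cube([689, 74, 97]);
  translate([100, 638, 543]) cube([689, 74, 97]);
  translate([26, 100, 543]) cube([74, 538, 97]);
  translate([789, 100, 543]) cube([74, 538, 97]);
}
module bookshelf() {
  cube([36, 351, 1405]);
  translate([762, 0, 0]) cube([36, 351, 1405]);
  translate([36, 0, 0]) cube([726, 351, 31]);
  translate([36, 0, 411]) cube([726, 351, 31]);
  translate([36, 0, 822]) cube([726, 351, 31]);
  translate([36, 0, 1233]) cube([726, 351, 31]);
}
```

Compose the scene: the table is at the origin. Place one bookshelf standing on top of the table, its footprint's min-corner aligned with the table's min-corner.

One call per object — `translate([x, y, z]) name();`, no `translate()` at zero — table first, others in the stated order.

table();
translate([0, 0, 687]) bookshelf();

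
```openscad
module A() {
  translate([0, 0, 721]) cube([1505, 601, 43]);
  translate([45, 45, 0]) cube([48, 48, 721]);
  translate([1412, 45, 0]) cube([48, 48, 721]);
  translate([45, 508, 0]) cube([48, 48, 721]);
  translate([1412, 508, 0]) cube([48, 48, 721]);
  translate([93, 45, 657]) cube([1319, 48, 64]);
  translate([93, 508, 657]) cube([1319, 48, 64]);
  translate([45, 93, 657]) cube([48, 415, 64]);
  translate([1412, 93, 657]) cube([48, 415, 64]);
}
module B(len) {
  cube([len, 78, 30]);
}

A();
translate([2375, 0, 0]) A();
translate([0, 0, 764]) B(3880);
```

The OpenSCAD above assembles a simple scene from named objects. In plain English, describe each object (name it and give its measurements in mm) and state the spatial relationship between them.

A is a table: top 1505 mm (x) × 601 mm (y), 43 mm thick, upper face at z = 764 mm, on four 48×48 mm square legs, each inset 45 mm from the nearest pair of top edges, running from z = 0 to the bottom of the top. Four apron rails, 48 mm thick and 64 mm tall, run between adjacent legs with their top edges flush with the underside of the top and their outer faces flush with the legs' outer faces.

B is a rectangular beam 3880 mm long (x), 78 mm deep (y), 30 mm thick (z).

The beam spans the tops of two tables placed 870 mm apart, resting at z = 764 mm.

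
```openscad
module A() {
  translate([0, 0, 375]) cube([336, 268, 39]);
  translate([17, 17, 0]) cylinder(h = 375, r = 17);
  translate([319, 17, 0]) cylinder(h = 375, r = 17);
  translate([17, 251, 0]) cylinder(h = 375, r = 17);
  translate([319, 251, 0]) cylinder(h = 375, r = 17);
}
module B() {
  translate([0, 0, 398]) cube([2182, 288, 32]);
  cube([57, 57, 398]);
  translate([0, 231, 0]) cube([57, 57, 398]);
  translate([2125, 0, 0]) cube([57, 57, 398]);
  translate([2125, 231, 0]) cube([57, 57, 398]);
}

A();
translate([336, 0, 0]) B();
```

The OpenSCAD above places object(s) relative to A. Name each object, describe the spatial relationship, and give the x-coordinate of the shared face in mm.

The stool's +x face and the bench's −x face are both at x = 336 mm.

A is a stool. B is a bench. The bench is against the stool's +x side, with their −y faces flush. The x-coordinate of the shared face is 336 mm.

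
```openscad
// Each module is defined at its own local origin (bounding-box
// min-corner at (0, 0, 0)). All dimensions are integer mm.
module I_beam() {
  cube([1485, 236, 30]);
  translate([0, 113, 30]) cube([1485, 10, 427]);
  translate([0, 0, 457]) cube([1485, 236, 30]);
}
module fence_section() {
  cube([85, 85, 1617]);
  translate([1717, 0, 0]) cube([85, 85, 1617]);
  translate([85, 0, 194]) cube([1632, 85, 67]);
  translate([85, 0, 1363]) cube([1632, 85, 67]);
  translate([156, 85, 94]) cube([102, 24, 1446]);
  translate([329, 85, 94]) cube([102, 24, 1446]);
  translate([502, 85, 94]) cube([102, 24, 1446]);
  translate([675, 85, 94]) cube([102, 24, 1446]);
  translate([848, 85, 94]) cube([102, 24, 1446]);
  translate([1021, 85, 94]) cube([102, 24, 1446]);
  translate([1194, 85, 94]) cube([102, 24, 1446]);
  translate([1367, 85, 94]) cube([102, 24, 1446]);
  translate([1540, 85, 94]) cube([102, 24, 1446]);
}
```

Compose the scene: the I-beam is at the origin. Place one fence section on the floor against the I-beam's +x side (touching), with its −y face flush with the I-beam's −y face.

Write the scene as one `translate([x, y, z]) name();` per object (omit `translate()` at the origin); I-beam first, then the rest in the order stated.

I_beam();
translate([1485, 0, 0]) fence_section();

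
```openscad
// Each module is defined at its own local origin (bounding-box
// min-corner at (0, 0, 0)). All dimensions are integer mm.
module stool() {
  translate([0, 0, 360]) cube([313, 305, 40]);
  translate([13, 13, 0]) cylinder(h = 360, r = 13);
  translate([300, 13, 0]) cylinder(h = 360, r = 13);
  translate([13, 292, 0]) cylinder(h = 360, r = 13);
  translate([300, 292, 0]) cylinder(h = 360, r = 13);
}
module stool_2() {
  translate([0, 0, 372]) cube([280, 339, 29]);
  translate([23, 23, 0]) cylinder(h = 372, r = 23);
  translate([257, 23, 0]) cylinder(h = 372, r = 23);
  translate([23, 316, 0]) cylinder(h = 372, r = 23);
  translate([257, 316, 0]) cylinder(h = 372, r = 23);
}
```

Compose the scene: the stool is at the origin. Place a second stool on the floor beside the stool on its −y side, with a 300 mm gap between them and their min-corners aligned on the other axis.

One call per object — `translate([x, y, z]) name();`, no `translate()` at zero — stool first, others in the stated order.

stool();
translate([0, -639, 0]) stool_2();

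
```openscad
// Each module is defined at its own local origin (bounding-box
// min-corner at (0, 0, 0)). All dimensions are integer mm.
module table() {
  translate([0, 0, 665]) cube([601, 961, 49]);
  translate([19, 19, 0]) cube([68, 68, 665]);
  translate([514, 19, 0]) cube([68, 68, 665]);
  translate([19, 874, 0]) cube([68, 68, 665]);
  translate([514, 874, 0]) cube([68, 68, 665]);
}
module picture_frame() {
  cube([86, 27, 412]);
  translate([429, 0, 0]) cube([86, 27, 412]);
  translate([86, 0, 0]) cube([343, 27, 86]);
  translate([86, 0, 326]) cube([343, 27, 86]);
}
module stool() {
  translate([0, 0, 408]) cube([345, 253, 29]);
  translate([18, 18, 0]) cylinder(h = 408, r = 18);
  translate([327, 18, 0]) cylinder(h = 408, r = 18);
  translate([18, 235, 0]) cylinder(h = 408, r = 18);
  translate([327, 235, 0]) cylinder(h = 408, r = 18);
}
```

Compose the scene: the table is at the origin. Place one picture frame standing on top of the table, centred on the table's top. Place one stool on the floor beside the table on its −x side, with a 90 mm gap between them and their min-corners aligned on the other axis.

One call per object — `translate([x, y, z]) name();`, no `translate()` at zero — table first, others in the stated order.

table();
translate([43, 467, 714]) picture_frame();
translate([-435, 0, 0]) stool();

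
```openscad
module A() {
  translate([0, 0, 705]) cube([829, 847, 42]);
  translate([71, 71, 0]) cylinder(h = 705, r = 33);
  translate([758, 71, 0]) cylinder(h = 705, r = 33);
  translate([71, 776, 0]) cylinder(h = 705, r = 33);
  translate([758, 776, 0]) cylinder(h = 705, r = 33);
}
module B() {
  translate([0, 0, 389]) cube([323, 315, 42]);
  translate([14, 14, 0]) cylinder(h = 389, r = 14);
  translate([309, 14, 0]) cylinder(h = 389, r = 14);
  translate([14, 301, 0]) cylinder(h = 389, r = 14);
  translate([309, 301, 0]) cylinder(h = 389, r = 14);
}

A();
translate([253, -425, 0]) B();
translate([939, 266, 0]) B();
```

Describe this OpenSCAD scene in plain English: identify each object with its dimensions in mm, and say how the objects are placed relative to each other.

A is a table with a 829×847 mm rectangular top, 42 mm thick, top surface at z = 747 mm, supported by four round legs of 66 mm diameter, each leg's bounding box inset 38 mm from the nearest pair of top edges, running from the floor.

B is a four-legged stool. The seat is 323×315 mm, 42 mm thick, top at z = 431 mm. It stands on four round legs, each 28 mm in diameter, from z = 0 to the seat underside, each leg's axis is inset half a diameter from the nearest pair of seat edges (so the leg's bounding box is flush with the corner).

Two stools sit around the table at the −y, +x sides.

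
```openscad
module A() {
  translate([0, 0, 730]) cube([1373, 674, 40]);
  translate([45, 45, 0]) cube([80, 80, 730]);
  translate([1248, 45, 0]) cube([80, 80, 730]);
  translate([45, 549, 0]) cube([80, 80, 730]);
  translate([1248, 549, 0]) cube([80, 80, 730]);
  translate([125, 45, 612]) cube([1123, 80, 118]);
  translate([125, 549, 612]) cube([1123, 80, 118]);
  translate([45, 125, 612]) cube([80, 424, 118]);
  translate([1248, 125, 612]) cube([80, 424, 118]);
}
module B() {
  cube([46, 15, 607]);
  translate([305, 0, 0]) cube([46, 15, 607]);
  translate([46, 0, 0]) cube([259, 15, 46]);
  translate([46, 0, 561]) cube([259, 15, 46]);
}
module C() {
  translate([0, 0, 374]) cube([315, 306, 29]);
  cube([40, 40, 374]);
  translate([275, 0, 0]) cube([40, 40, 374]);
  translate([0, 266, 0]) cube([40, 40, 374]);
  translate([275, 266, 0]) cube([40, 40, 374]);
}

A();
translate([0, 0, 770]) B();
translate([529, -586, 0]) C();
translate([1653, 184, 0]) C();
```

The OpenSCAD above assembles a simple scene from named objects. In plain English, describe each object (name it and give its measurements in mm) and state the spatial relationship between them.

A is a table: top 1373 mm (x) × 674 mm (y), 40 mm thick, upper face at z = 770 mm, on four 80×80 mm square legs, each inset 45 mm from the nearest pair of top edges, running from z = 0 to the bottom of the top. Four apron rails, 80 mm thick and 118 mm tall, run between adjacent legs with their top edges flush with the underside of the top and their outer faces flush with the legs' outer faces.

B is a picture frame with a 259×515 mm rectangular opening (x by z) and a uniform 46 mm border on every side. Frame depth is 15 mm along y. It is built from two vertical stiles running the full outside height and two horizontal rails spanning the gap between the stiles.

C is a four-legged stool. The seat is a 315×306×29 mm slab whose top surface is at z = 403 mm; four square legs, each 40×40 mm in cross-section, run from the floor (z = 0) to the underside of the seat, each flush with a corner of the seat.

The picture frame is on top of the table. Two stools sit around the table at the −y, +x sides.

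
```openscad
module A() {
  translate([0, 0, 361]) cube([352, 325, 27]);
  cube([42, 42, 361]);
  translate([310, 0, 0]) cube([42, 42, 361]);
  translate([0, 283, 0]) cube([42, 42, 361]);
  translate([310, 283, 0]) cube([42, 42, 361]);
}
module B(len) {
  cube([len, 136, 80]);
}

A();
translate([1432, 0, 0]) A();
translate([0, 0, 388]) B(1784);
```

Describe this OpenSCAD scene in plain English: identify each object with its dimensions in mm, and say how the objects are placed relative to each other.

A is a simple wooden stool: a rectangular seat 352 mm (x) by 325 mm (y), 27 mm thick, top face at z = 388 mm, on four square legs, each 42×42 mm in cross-section. The legs rest on z = 0, each flush with a corner of the seat.

B is a rectangular beam 1784 mm long (x), 136 mm deep (y), 80 mm thick (z).

The beam spans the tops of two stools placed 1080 mm apart, resting at z = 388 mm.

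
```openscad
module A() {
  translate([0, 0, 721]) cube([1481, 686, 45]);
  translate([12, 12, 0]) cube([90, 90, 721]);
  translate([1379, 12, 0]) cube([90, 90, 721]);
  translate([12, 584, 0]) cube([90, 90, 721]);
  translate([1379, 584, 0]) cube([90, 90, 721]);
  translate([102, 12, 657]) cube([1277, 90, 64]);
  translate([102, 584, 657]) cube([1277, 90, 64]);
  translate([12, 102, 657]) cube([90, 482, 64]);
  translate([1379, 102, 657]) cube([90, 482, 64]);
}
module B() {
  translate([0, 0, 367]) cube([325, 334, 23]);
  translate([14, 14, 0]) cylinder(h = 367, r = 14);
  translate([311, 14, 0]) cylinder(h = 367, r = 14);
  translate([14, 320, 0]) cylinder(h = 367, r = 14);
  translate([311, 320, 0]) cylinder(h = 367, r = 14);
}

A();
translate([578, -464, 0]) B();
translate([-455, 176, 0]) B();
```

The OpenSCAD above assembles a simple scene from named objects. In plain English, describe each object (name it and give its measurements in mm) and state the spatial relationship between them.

A is a table: top 1481 mm (x) × 686 mm (y), 45 mm thick, upper face at z = 766 mm, on four 90×90 mm square legs, each inset 12 mm from the nearest pair of top edges, running from z = 0 to the bottom of the top. Four apron rails, 90 mm thick and 64 mm tall, run between adjacent legs with their top edges flush with the underside of the top and their outer faces flush with the legs' outer faces.

B is a simple wooden stool: a rectangular seat 325 mm (x) by 334 mm (y), 23 mm thick, top face at z = 390 mm, on four round legs, each 28 mm in diameter. The legs rest on z = 0, each leg's axis is inset half a diameter from the nearest pair of seat edges (so the leg's bounding box is flush with the corner).

Two stools sit around the table at the −y, −x sides.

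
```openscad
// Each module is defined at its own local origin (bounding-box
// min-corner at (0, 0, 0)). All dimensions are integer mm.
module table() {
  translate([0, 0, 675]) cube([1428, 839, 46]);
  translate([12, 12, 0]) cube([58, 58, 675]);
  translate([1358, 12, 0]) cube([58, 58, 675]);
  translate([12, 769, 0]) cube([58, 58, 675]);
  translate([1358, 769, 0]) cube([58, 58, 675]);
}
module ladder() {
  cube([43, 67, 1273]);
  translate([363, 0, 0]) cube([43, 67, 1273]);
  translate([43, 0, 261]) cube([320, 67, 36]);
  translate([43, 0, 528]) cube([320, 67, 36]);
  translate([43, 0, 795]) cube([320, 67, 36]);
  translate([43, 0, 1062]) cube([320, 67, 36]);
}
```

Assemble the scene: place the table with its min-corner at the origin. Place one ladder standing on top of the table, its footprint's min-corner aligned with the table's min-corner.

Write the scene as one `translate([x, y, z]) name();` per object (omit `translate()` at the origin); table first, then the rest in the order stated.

table();
translate([0, 0, 721]) ladder();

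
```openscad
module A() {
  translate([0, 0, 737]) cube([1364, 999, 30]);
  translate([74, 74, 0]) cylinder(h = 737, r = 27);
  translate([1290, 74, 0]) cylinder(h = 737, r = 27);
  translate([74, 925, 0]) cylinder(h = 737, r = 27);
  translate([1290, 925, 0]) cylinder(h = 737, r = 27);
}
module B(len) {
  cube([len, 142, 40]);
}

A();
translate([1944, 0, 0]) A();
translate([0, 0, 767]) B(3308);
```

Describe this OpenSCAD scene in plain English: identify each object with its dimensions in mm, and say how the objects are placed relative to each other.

A is a rectangular dining table. The top is 1364×999×30 mm with its upper surface at z = 767 mm. It stands on four round legs of 54 mm diameter, each leg's bounding box inset 47 mm from the nearest pair of top edges, running from the floor to the underside of the top.

B is a rectangular beam 3308 mm long (x), 142 mm deep (y), 40 mm thick (z).

The beam spans the tops of two tables placed 580 mm apart, resting at z = 767 mm.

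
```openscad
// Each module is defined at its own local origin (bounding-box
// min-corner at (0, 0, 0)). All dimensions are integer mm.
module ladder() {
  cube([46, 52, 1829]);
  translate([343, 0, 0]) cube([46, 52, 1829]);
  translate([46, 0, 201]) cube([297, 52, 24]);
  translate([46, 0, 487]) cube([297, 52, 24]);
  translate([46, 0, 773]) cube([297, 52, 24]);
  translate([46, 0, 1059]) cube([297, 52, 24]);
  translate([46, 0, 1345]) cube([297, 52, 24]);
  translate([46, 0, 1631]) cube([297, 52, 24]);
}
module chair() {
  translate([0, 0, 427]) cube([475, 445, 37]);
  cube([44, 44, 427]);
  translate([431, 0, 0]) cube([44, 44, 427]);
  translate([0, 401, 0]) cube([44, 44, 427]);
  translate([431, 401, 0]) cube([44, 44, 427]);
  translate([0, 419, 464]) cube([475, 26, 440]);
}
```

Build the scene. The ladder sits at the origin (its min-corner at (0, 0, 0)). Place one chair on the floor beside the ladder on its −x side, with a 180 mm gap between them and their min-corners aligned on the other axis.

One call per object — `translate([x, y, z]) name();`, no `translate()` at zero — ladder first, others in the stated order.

ladder();
translate([-655, 0, 0]) chair();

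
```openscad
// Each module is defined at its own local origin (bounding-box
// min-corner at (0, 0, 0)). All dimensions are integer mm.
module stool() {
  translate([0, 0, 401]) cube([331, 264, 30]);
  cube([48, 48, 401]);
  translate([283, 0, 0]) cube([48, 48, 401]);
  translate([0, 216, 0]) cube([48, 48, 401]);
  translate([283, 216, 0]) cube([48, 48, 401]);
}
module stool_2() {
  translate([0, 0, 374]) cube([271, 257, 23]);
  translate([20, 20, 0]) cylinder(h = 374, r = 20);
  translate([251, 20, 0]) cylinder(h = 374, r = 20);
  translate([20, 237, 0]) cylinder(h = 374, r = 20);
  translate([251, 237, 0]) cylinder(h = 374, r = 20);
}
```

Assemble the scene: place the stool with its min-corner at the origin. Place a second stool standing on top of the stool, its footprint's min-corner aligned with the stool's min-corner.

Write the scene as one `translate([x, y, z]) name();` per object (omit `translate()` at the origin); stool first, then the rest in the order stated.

stool();
translate([0, 0, 431]) stool_2();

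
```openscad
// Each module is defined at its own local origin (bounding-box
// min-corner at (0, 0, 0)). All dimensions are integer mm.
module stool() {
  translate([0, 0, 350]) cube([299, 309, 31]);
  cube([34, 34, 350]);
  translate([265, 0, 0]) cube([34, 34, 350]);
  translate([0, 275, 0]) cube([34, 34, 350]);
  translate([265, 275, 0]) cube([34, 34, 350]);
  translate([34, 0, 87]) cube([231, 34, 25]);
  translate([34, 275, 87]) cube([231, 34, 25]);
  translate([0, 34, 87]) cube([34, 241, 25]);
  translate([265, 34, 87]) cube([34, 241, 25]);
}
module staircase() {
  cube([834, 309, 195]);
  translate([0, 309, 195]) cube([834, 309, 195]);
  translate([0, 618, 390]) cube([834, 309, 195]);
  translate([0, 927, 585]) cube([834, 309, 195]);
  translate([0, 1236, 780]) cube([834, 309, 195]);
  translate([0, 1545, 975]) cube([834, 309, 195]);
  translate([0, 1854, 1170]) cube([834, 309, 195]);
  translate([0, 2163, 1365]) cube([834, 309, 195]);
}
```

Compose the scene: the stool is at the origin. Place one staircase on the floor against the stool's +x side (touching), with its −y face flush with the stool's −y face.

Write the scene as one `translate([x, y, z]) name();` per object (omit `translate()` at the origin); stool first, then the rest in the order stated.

stool();
translate([299, 0, 0]) staircase();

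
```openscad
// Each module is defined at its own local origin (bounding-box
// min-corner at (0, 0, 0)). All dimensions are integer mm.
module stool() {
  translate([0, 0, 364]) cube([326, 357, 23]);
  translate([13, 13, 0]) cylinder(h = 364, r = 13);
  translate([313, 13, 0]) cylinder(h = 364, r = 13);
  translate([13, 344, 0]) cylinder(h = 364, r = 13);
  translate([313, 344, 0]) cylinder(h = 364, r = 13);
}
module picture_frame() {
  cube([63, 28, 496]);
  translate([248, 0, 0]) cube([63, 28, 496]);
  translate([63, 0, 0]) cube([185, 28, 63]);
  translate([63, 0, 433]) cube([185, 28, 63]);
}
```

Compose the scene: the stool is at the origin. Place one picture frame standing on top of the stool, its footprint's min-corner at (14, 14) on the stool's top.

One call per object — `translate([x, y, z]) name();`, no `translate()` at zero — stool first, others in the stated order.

stool();
translate([14, 14, 387]) picture_frame();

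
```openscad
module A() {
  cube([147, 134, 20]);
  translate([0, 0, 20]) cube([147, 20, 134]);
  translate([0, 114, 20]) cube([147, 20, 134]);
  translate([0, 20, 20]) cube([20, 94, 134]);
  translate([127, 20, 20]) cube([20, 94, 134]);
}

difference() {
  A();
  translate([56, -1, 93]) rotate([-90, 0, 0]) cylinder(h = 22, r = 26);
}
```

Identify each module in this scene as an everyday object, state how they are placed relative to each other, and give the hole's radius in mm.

The subtracted cylinder has r = 26 mm.

A is an open box. The open box has a circular hole through its front wall. The hole's radius is 26 mm.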